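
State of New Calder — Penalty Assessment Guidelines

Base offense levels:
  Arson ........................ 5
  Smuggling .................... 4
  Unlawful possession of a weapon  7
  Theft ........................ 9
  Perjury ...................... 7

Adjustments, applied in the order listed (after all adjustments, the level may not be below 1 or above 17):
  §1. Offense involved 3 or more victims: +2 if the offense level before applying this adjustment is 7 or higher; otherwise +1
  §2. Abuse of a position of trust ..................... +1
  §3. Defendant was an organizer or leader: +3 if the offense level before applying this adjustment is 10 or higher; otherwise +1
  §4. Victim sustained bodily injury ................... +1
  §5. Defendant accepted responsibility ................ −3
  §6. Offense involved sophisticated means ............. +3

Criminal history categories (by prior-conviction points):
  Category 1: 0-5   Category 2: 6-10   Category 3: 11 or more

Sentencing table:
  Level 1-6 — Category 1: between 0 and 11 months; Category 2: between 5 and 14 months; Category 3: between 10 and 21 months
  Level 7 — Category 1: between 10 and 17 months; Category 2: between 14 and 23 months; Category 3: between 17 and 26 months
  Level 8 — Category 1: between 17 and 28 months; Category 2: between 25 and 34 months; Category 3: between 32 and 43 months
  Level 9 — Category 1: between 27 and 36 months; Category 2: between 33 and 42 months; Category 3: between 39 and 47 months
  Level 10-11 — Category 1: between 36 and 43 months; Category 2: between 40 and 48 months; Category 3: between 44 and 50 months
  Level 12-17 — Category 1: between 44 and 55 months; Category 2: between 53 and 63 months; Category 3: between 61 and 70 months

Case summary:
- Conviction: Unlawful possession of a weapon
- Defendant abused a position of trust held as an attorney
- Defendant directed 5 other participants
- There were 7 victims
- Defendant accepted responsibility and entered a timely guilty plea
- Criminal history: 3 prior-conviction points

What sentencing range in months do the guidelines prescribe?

36-43 months

Base offense level for unlawful possession of a weapon: 7.
§1 applies (level before this adjustment is 7 ≥ 7, so +2): 7 + 2 = 9.
§2 applies: 9 + 1 = 10.
§3 applies (level before this adjustment is 10 ≥ 10, so +3): 10 + 3 = 13.
§4 does not apply.
§5 applies: 13 − 3 = 10.
Final offense level: 10.
Criminal history: 3 prior points → Category 1 (0-5).
Level 10 falls in the 10-11 band.
Grid: Level 10-11 × Category 1 = 36-43 months.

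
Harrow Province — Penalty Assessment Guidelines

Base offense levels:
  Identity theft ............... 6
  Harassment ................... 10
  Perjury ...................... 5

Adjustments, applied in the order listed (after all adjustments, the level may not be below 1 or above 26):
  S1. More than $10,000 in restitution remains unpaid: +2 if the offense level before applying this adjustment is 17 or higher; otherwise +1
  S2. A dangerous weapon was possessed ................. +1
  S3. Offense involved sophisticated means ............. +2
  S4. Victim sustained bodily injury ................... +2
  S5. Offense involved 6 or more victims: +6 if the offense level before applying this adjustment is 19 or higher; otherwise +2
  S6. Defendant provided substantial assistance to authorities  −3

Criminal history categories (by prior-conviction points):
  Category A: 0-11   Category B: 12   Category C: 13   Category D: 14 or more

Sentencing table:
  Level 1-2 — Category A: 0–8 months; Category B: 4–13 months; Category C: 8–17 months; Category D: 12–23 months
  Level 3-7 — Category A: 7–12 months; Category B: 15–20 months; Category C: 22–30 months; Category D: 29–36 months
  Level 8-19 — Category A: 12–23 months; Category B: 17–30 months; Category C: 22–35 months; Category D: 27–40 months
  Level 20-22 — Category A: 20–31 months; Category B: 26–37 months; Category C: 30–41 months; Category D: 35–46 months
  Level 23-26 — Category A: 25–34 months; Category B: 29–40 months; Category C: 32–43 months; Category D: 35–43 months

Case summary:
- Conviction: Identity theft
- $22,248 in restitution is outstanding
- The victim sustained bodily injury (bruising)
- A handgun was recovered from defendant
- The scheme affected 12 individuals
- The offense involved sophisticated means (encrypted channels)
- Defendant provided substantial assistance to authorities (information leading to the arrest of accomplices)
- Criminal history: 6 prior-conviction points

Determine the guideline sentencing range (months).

Base offense level for identity theft: 6.
S1 applies (level before this adjustment is 6 < 17, so +1): 6 + 1 = 7.
S2 applies: 7 + 1 = 8.
S3 applies: 8 + 2 = 10.
S4 applies: 10 + 2 = 12.
S5 applies (level before this adjustment is 12 < 19, so +2): 12 + 2 = 14.
S6 applies: 14 − 3 = 11.
Final offense level: 11.
Criminal history: 6 prior points → Category A (0-11).
Level 11 falls in the 8-19 band.
Grid: Level 8-19 × Category A = 12-23 months.

12-23 months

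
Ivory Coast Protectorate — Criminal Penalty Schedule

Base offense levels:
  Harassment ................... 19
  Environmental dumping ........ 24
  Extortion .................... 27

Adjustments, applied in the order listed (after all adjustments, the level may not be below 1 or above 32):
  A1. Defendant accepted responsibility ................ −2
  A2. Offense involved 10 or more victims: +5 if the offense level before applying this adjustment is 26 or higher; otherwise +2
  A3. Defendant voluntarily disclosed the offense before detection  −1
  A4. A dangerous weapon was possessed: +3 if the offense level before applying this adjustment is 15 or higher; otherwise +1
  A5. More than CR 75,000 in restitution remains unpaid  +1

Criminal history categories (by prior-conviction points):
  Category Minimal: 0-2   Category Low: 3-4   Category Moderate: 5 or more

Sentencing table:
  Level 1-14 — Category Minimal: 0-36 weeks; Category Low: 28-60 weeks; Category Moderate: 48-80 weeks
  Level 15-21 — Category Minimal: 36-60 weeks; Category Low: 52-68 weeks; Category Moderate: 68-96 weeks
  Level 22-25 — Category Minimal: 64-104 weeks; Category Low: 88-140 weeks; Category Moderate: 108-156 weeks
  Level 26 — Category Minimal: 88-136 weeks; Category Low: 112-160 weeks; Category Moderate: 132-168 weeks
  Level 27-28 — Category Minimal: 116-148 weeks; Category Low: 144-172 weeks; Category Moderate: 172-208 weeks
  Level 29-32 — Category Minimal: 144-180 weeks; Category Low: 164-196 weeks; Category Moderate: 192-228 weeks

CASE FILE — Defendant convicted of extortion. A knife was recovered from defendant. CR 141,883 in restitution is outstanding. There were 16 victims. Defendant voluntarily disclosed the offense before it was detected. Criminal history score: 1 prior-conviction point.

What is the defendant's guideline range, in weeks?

144-180 weeks

Base offense level for extortion: 27.
A2 applies (level before this adjustment is 27 ≥ 26, so +5): 27 + 5 = 32.
A3 applies: 32 − 1 = 31.
A4 applies (level before this adjustment is 31 ≥ 15, so +3): 31 + 3 = 34.
A5 applies: 34 + 1 = 35.
Level 35 exceeds the maximum of 32; capped at 32.
Final offense level: 32.
Criminal history: 1 prior point → Category Minimal (0-2).
Level 32 falls in the 29-32 band.
Grid: Level 29-32 × Category Minimal = 144-180 weeks.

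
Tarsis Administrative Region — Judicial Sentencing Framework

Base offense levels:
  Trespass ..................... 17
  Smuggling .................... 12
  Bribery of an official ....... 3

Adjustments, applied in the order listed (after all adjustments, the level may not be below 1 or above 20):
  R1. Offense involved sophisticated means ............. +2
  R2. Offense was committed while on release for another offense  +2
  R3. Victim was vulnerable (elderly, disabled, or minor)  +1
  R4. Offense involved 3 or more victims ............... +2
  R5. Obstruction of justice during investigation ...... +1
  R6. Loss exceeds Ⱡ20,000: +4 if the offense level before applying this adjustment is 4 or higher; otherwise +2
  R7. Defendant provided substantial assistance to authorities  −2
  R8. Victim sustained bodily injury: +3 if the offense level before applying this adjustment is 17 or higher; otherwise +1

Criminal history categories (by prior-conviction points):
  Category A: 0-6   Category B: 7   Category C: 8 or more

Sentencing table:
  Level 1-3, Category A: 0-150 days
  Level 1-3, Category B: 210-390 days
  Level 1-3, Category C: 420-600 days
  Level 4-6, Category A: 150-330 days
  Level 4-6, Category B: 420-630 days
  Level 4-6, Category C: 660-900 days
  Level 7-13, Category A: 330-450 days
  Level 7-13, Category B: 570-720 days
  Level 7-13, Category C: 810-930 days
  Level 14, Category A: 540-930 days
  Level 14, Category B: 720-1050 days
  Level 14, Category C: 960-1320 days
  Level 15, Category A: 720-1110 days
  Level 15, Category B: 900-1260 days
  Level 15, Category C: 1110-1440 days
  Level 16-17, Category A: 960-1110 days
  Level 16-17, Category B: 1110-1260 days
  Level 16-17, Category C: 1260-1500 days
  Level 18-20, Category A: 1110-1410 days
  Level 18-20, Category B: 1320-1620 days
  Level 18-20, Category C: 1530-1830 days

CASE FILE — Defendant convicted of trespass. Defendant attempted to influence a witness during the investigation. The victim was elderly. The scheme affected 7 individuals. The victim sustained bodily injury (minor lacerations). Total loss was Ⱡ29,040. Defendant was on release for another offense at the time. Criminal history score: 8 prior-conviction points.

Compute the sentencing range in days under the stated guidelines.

Base offense level for trespass: 17.
R1 does not apply.
R2 applies: 17 + 2 = 19.
R3 applies: 19 + 1 = 20.
R4 applies: 20 + 2 = 22.
R5 applies: 22 + 1 = 23.
R6 applies (level before this adjustment is 23 ≥ 4, so +4): 23 + 4 = 27.
R7 does not apply.
R8 applies (level before this adjustment is 27 ≥ 17, so +3): 27 + 3 = 30.
Level 30 exceeds the maximum of 20; capped at 20.
Final offense level: 20.
Criminal history: 8 prior points → Category C (8+).
Level 20 falls in the 18-20 band.
Grid: Level 18-20 × Category C = 1530-1830 days.

1530-1830 days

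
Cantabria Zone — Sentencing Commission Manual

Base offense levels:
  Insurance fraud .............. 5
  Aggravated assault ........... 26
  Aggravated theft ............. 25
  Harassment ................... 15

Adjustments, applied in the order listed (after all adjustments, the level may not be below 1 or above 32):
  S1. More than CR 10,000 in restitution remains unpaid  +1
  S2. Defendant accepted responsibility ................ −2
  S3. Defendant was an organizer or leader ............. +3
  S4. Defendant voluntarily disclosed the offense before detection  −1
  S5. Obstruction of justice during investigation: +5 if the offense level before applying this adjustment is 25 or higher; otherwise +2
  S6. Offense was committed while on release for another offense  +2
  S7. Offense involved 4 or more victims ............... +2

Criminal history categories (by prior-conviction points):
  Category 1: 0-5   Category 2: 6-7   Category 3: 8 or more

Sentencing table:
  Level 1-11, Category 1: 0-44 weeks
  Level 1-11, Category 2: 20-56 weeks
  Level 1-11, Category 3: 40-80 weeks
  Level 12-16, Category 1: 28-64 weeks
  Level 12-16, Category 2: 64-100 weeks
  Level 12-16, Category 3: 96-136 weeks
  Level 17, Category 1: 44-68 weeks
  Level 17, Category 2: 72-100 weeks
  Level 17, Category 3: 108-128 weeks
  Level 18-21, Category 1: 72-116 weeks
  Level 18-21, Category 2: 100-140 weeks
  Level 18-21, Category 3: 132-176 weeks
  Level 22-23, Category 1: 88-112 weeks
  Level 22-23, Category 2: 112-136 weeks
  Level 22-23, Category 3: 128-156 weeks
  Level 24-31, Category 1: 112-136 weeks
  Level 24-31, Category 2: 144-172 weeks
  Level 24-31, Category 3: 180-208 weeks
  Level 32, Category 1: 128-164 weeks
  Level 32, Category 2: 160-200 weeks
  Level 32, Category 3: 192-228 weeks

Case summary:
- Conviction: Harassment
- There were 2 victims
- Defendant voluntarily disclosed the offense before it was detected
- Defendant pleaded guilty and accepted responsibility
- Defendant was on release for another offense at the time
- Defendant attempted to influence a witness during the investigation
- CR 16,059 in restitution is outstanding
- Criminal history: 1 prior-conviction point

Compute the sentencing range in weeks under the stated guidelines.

44-68 weeks

Base offense level for harassment: 15.
S1 applies: 15 + 1 = 16.
S2 applies: 16 − 2 = 14.
S3 does not apply.
S4 applies: 14 − 1 = 13.
S5 applies (level before this adjustment is 13 < 25, so +2): 13 + 2 = 15.
S6 applies: 15 + 2 = 17.
S7 does not apply.
Final offense level: 17.
Criminal history: 1 prior point → Category 1 (0-5).
Level 17 falls in the 17 band.
Grid: Level 17 × Category 1 = 44-68 weeks.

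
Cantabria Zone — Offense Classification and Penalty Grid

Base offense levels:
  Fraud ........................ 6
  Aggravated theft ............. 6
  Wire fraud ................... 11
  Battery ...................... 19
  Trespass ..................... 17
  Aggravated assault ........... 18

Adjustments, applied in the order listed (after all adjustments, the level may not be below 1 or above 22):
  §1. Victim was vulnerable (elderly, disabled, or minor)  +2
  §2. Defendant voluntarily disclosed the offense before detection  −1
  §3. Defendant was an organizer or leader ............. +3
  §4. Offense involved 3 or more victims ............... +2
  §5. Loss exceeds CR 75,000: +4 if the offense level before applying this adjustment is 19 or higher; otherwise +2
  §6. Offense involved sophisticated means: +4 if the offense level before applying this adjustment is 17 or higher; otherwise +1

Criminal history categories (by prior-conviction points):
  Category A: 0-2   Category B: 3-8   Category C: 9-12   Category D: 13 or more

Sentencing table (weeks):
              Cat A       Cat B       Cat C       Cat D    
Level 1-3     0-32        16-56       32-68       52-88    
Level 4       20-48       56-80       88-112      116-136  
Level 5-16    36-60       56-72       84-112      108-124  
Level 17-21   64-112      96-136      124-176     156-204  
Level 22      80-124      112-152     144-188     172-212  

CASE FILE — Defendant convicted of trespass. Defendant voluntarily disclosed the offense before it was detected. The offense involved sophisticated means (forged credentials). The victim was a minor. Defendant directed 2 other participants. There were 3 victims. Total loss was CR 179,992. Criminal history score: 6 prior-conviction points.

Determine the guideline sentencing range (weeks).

Base offense level for trespass: 17.
§1 applies: 17 + 2 = 19.
§2 applies: 19 − 1 = 18.
§3 applies: 18 + 3 = 21.
§4 applies: 21 + 2 = 23.
§5 applies (level before this adjustment is 23 ≥ 19, so +4): 23 + 4 = 27.
§6 applies (level before this adjustment is 27 ≥ 17, so +4): 27 + 4 = 31.
Level 31 exceeds the maximum of 22; capped at 22.
Final offense level: 22.
Criminal history: 6 prior points → Category B (3-8).
Level 22 falls in the 22 band.
Grid: Level 22 × Category B = 112-152 weeks.

112-152 weeks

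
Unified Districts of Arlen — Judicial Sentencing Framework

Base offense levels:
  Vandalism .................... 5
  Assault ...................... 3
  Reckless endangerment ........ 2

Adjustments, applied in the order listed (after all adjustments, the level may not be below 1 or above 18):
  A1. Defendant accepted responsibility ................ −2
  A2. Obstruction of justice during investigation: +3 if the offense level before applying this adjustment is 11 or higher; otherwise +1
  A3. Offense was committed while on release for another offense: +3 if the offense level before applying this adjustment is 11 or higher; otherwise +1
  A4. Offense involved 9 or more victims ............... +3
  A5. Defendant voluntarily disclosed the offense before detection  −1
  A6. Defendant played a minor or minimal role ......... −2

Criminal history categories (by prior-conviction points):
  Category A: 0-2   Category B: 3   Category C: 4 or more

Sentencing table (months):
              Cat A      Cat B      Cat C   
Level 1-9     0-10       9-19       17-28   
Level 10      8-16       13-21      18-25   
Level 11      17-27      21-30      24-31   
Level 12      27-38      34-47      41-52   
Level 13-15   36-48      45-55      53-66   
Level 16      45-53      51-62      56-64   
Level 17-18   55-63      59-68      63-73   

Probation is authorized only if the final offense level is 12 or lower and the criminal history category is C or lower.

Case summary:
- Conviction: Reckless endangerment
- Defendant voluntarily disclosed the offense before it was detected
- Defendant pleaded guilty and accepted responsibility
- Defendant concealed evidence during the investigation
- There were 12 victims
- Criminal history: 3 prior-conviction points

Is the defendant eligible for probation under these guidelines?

Yes

Base offense level for reckless endangerment: 2.
A1 applies: 2 − 2 = 0.
A2 applies (level before this adjustment is 0 < 11, so +1): 0 + 1 = 1.
A3 does not apply.
A4 applies: 1 + 3 = 4.
A5 applies: 4 − 1 = 3.
Final offense level: 3.
Criminal history: 3 prior points → Category B (3).
Level 3 falls in the 1-9 band.
Grid: Level 1-9 × Category B = 9-19 months.
Probation check: level 3 ≤ 12 and category B ≤ C → eligible.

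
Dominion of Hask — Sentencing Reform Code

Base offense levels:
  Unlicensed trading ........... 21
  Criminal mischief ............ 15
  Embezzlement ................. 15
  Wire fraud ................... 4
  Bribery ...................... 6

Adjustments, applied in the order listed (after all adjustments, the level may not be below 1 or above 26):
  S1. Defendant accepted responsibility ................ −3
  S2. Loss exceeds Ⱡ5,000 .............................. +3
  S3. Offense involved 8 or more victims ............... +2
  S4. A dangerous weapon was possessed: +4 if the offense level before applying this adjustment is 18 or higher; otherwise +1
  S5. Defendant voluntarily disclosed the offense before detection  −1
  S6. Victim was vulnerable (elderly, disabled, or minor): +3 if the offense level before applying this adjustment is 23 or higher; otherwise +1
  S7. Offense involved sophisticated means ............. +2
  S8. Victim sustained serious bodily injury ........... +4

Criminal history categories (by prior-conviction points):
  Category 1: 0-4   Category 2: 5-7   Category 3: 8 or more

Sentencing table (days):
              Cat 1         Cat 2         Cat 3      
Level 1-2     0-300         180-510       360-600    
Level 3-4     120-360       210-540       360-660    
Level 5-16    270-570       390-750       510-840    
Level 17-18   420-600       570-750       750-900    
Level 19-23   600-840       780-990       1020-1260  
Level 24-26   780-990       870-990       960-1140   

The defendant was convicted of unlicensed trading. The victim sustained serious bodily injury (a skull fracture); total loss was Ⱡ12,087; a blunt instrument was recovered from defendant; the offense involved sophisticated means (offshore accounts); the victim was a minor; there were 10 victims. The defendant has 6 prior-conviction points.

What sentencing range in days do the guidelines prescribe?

Base offense level for unlicensed trading: 21.
S1 does not apply.
S2 applies: 21 + 3 = 24.
S3 applies: 24 + 2 = 26.
S4 applies (level before this adjustment is 26 ≥ 18, so +4): 26 + 4 = 30.
S5 does not apply.
S6 applies (level before this adjustment is 30 ≥ 23, so +3): 30 + 3 = 33.
S7 applies: 33 + 2 = 35.
S8 applies: 35 + 4 = 39.
Level 39 exceeds the maximum of 26; capped at 26.
Final offense level: 26.
Criminal history: 6 prior points → Category 2 (5-7).
Level 26 falls in the 24-26 band.
Grid: Level 24-26 × Category 2 = 870-990 days.

870-990 days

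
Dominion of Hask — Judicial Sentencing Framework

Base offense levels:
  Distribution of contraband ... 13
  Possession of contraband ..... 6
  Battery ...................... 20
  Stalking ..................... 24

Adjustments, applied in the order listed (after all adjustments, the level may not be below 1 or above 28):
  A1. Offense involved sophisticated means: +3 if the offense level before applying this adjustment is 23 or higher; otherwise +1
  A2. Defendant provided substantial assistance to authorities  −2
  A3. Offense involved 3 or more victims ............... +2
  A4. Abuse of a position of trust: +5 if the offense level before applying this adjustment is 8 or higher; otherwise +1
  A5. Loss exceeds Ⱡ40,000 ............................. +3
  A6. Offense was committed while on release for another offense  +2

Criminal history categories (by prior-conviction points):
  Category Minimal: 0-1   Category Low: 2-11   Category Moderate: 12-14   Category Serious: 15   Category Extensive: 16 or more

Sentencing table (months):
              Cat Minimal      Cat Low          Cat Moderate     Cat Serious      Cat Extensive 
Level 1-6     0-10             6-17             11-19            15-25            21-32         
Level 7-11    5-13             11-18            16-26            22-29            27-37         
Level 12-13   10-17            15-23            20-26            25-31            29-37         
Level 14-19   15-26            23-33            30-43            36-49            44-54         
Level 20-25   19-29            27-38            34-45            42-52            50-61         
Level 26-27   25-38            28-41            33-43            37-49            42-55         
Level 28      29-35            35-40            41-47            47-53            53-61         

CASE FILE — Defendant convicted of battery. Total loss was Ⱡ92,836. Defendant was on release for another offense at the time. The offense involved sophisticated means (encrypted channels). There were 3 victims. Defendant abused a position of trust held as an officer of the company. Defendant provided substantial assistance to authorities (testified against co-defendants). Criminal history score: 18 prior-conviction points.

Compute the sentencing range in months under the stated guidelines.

Base offense level for battery: 20.
A1 applies (level before this adjustment is 20 < 23, so +1): 20 + 1 = 21.
A2 applies: 21 − 2 = 19.
A3 applies: 19 + 2 = 21.
A4 applies (level before this adjustment is 21 ≥ 8, so +5): 21 + 5 = 26.
A5 applies: 26 + 3 = 29.
A6 applies: 29 + 2 = 31.
Level 31 exceeds the maximum of 28; capped at 28.
Final offense level: 28.
Criminal history: 18 prior points → Category Extensive (16+).
Level 28 falls in the 28 band.
Grid: Level 28 × Category Extensive = 53-61 months.

53-61 months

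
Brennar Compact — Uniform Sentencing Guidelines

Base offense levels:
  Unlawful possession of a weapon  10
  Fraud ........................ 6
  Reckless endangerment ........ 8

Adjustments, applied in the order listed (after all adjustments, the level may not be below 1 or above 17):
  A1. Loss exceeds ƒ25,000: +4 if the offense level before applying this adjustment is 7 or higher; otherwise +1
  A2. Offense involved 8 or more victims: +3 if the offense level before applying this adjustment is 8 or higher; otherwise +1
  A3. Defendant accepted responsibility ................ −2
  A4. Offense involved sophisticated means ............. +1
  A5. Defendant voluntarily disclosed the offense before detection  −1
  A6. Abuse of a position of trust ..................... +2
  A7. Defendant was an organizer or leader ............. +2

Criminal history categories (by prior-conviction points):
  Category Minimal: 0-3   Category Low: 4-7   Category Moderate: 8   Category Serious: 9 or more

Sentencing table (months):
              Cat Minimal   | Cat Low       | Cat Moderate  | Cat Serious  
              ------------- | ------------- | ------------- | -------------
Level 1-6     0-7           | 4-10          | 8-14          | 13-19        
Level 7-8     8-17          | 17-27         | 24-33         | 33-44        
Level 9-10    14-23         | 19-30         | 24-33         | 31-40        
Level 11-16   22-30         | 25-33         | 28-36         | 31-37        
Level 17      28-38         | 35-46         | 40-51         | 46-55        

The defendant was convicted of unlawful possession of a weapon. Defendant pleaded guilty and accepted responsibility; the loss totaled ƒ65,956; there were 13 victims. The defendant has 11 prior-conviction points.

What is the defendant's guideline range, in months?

Base offense level for unlawful possession of a weapon: 10.
A1 applies (level before this adjustment is 10 ≥ 7, so +4): 10 + 4 = 14.
A2 applies (level before this adjustment is 14 ≥ 8, so +3): 14 + 3 = 17.
A3 applies: 17 − 2 = 15.
A6 does not apply.
A7 does not apply.
Final offense level: 15.
Criminal history: 11 prior points → Category Serious (9+).
Level 15 falls in the 11-16 band.
Grid: Level 11-16 × Category Serious = 31-37 months.

31-37 months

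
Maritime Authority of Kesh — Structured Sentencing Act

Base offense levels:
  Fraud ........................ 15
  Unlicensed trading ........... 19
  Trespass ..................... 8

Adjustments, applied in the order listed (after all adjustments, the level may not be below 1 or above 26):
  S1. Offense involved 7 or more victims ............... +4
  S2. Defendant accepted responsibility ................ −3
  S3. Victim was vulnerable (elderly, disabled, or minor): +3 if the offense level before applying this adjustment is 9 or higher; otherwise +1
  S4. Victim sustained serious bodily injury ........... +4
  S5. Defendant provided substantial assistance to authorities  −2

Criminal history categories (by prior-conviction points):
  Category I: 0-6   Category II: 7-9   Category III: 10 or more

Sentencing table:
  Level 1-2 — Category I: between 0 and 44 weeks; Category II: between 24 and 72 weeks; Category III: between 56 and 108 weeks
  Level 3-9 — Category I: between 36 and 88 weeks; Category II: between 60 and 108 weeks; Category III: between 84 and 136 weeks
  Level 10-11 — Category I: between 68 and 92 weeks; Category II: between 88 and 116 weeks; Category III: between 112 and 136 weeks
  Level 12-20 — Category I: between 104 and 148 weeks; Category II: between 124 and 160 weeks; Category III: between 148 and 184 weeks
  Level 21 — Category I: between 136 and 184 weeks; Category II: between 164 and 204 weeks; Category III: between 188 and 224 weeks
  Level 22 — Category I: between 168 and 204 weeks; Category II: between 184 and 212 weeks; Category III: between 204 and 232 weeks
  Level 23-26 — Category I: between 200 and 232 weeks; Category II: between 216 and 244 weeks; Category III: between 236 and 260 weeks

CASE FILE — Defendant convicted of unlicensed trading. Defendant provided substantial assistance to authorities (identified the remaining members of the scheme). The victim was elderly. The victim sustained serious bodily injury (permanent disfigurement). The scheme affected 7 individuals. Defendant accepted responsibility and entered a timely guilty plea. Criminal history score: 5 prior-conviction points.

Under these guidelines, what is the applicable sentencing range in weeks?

Base offense level for unlicensed trading: 19.
S1 applies: 19 + 4 = 23.
S2 applies: 23 − 3 = 20.
S3 applies (level before this adjustment is 20 ≥ 9, so +3): 20 + 3 = 23.
S4 applies: 23 + 4 = 27.
S5 applies: 27 − 2 = 25.
Final offense level: 25.
Criminal history: 5 prior points → Category I (0-6).
Level 25 falls in the 23-26 band.
Grid: Level 23-26 × Category I = 200-232 weeks.

200-232 weeks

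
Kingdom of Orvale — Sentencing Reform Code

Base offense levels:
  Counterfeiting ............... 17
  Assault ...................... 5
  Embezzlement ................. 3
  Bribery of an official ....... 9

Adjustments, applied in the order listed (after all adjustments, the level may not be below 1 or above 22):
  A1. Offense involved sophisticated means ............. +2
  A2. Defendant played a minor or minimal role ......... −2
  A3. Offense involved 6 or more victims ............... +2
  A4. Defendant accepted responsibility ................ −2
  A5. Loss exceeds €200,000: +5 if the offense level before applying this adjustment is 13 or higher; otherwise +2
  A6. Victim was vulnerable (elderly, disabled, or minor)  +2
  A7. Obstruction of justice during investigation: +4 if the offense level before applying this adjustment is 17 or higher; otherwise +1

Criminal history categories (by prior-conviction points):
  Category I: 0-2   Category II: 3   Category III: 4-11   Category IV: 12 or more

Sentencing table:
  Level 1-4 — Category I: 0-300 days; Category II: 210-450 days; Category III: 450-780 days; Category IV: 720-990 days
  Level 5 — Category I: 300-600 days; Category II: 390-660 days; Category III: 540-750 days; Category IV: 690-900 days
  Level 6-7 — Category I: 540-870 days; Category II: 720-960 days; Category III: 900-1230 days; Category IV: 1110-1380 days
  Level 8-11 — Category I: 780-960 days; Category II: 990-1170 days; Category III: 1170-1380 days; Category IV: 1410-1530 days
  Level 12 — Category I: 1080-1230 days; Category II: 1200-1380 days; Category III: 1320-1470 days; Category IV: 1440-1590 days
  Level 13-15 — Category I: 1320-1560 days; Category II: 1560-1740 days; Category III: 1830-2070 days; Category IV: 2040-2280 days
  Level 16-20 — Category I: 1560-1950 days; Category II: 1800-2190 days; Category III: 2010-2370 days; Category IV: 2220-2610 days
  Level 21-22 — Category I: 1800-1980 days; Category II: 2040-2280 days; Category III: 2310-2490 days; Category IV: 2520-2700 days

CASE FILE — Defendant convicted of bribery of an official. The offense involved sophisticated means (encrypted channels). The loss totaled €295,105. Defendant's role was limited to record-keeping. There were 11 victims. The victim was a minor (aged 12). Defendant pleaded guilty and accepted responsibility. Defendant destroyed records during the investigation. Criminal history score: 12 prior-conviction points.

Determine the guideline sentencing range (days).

2040-2280 days

Base offense level for bribery of an official: 9.
A1 applies: 9 + 2 = 11.
A2 applies: 11 − 2 = 9.
A3 applies: 9 + 2 = 11.
A4 applies: 11 − 2 = 9.
A5 applies (level before this adjustment is 9 < 13, so +2): 9 + 2 = 11.
A6 applies: 11 + 2 = 13.
A7 applies (level before this adjustment is 13 < 17, so +1): 13 + 1 = 14.
Final offense level: 14.
Criminal history: 12 prior points → Category IV (12+).
Level 14 falls in the 13-15 band.
Grid: Level 13-15 × Category IV = 2040-2280 days.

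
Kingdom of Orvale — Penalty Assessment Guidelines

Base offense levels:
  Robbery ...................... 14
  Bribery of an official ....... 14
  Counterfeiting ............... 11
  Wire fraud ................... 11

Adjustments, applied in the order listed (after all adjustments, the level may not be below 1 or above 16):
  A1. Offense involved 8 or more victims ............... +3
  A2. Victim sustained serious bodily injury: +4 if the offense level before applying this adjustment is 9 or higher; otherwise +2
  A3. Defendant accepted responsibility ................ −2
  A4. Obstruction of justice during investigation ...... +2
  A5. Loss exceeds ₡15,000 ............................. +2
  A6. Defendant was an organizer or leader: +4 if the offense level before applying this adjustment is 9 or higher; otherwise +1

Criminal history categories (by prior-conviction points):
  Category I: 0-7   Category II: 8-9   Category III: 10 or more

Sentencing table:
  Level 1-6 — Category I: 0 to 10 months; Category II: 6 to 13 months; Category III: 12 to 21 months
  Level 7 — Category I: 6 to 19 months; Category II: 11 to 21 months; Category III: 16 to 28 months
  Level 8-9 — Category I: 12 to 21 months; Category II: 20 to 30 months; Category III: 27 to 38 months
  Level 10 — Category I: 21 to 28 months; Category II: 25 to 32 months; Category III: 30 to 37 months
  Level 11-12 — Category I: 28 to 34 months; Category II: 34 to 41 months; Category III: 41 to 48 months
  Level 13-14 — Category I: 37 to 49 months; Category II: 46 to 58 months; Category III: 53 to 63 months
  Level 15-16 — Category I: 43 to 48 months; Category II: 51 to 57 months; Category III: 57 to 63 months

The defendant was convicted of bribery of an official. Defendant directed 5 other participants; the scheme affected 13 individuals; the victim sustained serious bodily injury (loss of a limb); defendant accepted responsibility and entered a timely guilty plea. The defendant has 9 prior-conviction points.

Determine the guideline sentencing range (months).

51-57 months

Base offense level for bribery of an official: 14.
A1 applies: 14 + 3 = 17.
A2 applies (level before this adjustment is 17 ≥ 9, so +4): 17 + 4 = 21.
A3 applies: 21 − 2 = 19.
A4 does not apply.
A6 applies (level before this adjustment is 19 ≥ 9, so +4): 19 + 4 = 23.
Level 23 exceeds the maximum of 16; capped at 16.
Final offense level: 16.
Criminal history: 9 prior points → Category II (8-9).
Level 16 falls in the 15-16 band.
Grid: Level 15-16 × Category II = 51-57 months.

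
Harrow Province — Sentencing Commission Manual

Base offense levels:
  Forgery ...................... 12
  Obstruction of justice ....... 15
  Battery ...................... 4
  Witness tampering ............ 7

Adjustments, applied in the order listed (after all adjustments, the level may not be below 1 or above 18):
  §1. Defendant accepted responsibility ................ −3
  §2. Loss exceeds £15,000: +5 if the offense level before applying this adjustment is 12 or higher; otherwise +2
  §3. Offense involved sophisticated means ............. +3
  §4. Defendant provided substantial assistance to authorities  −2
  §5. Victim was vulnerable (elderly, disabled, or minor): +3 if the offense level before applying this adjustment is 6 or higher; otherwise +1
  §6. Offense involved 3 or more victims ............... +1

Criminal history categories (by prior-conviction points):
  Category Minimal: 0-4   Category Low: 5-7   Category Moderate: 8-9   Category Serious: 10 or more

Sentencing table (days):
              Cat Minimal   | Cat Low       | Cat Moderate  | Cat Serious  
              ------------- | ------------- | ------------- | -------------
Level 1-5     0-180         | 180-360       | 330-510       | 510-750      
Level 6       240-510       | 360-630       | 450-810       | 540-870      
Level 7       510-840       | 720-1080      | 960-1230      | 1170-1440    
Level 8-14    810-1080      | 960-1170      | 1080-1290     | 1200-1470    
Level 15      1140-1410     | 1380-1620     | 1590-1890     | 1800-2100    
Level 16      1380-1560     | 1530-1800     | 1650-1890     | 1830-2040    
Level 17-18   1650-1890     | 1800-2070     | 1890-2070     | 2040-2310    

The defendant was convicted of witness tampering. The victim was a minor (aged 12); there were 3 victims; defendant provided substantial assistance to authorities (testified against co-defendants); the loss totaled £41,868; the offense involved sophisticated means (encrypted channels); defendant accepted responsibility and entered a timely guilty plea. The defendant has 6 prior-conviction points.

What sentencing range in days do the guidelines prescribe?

Base offense level for witness tampering: 7.
§1 applies: 7 − 3 = 4.
§2 applies (level before this adjustment is 4 < 12, so +2): 4 + 2 = 6.
§3 applies: 6 + 3 = 9.
§4 applies: 9 − 2 = 7.
§5 applies (level before this adjustment is 7 ≥ 6, so +3): 7 + 3 = 10.
§6 applies: 10 + 1 = 11.
Final offense level: 11.
Criminal history: 6 prior points → Category Low (5-7).
Level 11 falls in the 8-14 band.
Grid: Level 8-14 × Category Low = 960-1170 days.

960-1170 days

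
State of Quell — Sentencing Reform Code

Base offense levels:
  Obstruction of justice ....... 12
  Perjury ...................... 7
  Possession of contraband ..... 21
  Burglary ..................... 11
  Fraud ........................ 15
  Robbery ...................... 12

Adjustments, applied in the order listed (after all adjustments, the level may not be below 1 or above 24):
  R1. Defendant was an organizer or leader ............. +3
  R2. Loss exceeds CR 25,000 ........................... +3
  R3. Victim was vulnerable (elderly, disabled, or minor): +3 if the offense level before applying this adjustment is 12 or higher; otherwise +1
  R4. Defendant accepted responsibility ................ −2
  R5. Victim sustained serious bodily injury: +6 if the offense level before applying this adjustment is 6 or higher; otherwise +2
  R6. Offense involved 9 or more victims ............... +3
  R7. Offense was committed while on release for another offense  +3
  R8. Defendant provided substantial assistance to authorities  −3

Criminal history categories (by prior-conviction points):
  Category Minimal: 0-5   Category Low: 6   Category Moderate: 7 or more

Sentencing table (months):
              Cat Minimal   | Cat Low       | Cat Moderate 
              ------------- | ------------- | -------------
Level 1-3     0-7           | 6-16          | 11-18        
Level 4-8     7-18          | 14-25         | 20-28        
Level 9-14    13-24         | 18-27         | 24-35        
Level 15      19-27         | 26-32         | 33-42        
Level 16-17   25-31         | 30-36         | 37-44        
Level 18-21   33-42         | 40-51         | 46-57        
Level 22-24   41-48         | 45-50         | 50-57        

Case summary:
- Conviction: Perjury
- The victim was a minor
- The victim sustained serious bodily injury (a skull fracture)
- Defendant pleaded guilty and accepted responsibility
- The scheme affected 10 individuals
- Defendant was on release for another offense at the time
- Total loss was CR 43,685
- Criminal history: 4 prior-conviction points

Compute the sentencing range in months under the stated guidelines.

Base offense level for perjury: 7.
R1 does not apply.
R2 applies: 7 + 3 = 10.
R3 applies (level before this adjustment is 10 < 12, so +1): 10 + 1 = 11.
R4 applies: 11 − 2 = 9.
R5 applies (level before this adjustment is 9 ≥ 6, so +6): 9 + 6 = 15.
R6 applies: 15 + 3 = 18.
R7 applies: 18 + 3 = 21.
Final offense level: 21.
Criminal history: 4 prior points → Category Minimal (0-5).
Level 21 falls in the 18-21 band.
Grid: Level 18-21 × Category Minimal = 33-42 months.

33-42 months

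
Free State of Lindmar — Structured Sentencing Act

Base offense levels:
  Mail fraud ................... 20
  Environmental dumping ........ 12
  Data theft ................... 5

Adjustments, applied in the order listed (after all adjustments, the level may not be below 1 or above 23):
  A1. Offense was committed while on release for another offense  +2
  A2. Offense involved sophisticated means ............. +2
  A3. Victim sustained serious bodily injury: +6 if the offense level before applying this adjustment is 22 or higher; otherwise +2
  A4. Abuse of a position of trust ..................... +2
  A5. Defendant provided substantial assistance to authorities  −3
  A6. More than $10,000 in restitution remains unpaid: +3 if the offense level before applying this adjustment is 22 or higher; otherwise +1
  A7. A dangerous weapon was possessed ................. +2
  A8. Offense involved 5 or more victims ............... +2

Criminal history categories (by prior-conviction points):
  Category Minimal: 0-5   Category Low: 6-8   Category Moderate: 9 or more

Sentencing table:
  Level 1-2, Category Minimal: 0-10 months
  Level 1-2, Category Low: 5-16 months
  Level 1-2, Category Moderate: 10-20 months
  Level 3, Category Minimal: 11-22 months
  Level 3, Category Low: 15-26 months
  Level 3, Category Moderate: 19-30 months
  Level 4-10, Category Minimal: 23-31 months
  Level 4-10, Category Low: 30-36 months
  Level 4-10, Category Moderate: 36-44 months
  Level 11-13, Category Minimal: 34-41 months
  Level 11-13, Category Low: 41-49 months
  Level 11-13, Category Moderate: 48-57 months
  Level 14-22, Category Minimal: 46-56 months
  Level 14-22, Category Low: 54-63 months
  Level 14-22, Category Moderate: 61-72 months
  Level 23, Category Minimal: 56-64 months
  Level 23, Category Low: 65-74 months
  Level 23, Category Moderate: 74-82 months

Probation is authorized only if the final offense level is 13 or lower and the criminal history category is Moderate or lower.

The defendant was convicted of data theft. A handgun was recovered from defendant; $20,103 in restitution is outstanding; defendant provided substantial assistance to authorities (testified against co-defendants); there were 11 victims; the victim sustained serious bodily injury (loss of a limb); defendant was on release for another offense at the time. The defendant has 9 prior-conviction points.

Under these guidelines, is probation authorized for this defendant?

Yes

Base offense level for data theft: 5.
A1 applies: 5 + 2 = 7.
A3 applies (level before this adjustment is 7 < 22, so +2): 7 + 2 = 9.
A4 does not apply.
A5 applies: 9 − 3 = 6.
A6 applies (level before this adjustment is 6 < 22, so +1): 6 + 1 = 7.
A7 applies: 7 + 2 = 9.
A8 applies: 9 + 2 = 11.
Final offense level: 11.
Criminal history: 9 prior points → Category Moderate (9+).
Level 11 falls in the 11-13 band.
Grid: Level 11-13 × Category Moderate = 48-57 months.
Probation check: level 11 ≤ 13 and category Moderate ≤ Moderate → eligible.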